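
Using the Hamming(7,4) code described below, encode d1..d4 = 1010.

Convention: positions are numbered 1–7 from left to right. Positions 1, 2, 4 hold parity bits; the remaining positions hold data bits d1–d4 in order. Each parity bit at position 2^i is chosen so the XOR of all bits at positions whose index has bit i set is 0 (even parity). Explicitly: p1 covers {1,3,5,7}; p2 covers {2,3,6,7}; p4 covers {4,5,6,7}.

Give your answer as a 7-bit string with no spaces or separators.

Place data at non-parity positions: p1 p2 1 p4 0 1 0
p1 (pos 1,3,5,7): XOR of data positions = 1⊕0⊕0 = 1
p2 (pos 2,3,6,7): XOR of data positions = 1⊕1⊕0 = 0
p4 (pos 4,5,6,7): XOR of data positions = 0⊕1⊕0 = 1
Codeword: 1011010

1011010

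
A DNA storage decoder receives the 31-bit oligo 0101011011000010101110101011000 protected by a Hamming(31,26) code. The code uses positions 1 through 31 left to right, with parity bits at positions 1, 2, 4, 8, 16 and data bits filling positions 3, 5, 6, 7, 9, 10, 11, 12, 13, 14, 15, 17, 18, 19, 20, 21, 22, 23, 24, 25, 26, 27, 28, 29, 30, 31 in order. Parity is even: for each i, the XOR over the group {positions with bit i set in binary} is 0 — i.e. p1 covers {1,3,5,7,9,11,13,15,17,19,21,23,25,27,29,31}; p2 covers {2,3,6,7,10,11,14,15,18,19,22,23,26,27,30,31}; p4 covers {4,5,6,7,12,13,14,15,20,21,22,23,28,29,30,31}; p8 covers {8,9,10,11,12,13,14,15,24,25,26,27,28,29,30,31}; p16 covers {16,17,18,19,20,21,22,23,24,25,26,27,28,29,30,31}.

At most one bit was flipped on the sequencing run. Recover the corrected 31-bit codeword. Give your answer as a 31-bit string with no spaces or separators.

s1 (pos 1,3,5,7,9,11,13,15,17,19,21,23,25,27,29,31): 0⊕0⊕0⊕1⊕1⊕0⊕0⊕1⊕1⊕1⊕1⊕1⊕1⊕1⊕0⊕0 = 1
s2 (pos 2,3,6,7,10,11,14,15,18,19,22,23,26,27,30,31): 1⊕0⊕1⊕1⊕1⊕0⊕0⊕1⊕0⊕1⊕0⊕1⊕0⊕1⊕0⊕0 = 0
s4 (pos 4,5,6,7,12,13,14,15,20,21,22,23,28,29,30,31): 1⊕0⊕1⊕1⊕0⊕0⊕0⊕1⊕1⊕1⊕0⊕1⊕1⊕0⊕0⊕0 = 0
s8 (pos 8,9,10,11,12,13,14,15,24,25,26,27,28,29,30,31): 0⊕1⊕1⊕0⊕0⊕0⊕0⊕1⊕0⊕1⊕0⊕1⊕1⊕0⊕0⊕0 = 0
s16 (pos 16,17,18,19,20,21,22,23,24,25,26,27,28,29,30,31): 0⊕1⊕0⊕1⊕1⊕1⊕0⊕1⊕0⊕1⊕0⊕1⊕1⊕0⊕0⊕0 = 0
Syndrome s16…s1 = 00001 → error at position 1.
Flip position 1: 0101011011000010101110101011000 → 1101011011000010101110101011000

1101011011000010101110101011000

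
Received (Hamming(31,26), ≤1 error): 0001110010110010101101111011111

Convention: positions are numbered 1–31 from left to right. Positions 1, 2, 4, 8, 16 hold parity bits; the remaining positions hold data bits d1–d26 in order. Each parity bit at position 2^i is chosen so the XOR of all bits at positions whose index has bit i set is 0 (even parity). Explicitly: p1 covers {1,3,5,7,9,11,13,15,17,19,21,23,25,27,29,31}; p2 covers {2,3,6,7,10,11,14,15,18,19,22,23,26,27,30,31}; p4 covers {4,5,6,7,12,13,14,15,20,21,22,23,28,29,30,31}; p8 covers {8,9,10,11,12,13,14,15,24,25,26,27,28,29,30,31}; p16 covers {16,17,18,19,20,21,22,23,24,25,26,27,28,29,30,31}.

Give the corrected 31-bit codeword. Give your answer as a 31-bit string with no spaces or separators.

0001110010010010101101111011111

s1 (pos 1,3,5,7,9,11,13,15,17,19,21,23,25,27,29,31): 0⊕0⊕1⊕0⊕1⊕1⊕0⊕1⊕1⊕1⊕0⊕1⊕1⊕1⊕1⊕1 = 1
s2 (pos 2,3,6,7,10,11,14,15,18,19,22,23,26,27,30,31): 0⊕0⊕1⊕0⊕0⊕1⊕0⊕1⊕0⊕1⊕1⊕1⊕0⊕1⊕1⊕1 = 1
s4 (pos 4,5,6,7,12,13,14,15,20,21,22,23,28,29,30,31): 1⊕1⊕1⊕0⊕1⊕0⊕0⊕1⊕1⊕0⊕1⊕1⊕1⊕1⊕1⊕1 = 0
s8 (pos 8,9,10,11,12,13,14,15,24,25,26,27,28,29,30,31): 0⊕1⊕0⊕1⊕1⊕0⊕0⊕1⊕1⊕1⊕0⊕1⊕1⊕1⊕1⊕1 = 1
s16 (pos 16,17,18,19,20,21,22,23,24,25,26,27,28,29,30,31): 0⊕1⊕0⊕1⊕1⊕0⊕1⊕1⊕1⊕1⊕0⊕1⊕1⊕1⊕1⊕1 = 0
Syndrome s16…s1 = 01011 → error at position 11.
Flip position 11: 0001110010110010101101111011111 → 0001110010010010101101111011111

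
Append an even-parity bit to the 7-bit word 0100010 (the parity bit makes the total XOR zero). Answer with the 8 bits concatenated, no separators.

01000100

XOR of the 7 data bits: 0⊕1⊕0⊕0⊕0⊕1⊕0 = 0
Parity bit = 0 (so all 8 bits XOR to 0).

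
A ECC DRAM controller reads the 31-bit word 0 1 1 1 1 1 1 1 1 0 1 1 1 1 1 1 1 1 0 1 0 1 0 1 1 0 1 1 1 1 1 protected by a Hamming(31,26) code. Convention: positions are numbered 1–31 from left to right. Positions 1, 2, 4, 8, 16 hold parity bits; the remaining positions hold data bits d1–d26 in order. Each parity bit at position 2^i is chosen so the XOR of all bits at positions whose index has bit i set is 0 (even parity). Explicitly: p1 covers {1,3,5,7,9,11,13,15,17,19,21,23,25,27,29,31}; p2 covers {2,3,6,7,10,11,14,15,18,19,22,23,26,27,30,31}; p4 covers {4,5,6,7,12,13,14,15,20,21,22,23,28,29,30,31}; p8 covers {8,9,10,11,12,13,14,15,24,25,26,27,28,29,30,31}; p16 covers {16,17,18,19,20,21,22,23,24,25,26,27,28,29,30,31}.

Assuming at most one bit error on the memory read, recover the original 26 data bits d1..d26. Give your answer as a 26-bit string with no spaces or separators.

11111011111110101011011111

s1 (pos 1,3,5,7,9,11,13,15,17,19,21,23,25,27,29,31): 0⊕1⊕1⊕1⊕1⊕1⊕1⊕1⊕1⊕0⊕0⊕0⊕1⊕1⊕1⊕1 = 0
s2 (pos 2,3,6,7,10,11,14,15,18,19,22,23,26,27,30,31): 1⊕1⊕1⊕1⊕0⊕1⊕1⊕1⊕1⊕0⊕1⊕0⊕0⊕1⊕1⊕1 = 0
s4 (pos 4,5,6,7,12,13,14,15,20,21,22,23,28,29,30,31): 1⊕1⊕1⊕1⊕1⊕1⊕1⊕1⊕1⊕0⊕1⊕0⊕1⊕1⊕1⊕1 = 0
s8 (pos 8,9,10,11,12,13,14,15,24,25,26,27,28,29,30,31): 1⊕1⊕0⊕1⊕1⊕1⊕1⊕1⊕1⊕1⊕0⊕1⊕1⊕1⊕1⊕1 = 0
s16 (pos 16,17,18,19,20,21,22,23,24,25,26,27,28,29,30,31): 1⊕1⊕1⊕0⊕1⊕0⊕1⊕0⊕1⊕1⊕0⊕1⊕1⊕1⊕1⊕1 = 0
Syndrome s16…s1 = 00000 → no error.
Read data bits from positions 3,5,6,7,9,10,11,12,13,14,15,17,18,19,20,21,22,23,24,25,26,27,28,29,30,31: 11111011111110101011011111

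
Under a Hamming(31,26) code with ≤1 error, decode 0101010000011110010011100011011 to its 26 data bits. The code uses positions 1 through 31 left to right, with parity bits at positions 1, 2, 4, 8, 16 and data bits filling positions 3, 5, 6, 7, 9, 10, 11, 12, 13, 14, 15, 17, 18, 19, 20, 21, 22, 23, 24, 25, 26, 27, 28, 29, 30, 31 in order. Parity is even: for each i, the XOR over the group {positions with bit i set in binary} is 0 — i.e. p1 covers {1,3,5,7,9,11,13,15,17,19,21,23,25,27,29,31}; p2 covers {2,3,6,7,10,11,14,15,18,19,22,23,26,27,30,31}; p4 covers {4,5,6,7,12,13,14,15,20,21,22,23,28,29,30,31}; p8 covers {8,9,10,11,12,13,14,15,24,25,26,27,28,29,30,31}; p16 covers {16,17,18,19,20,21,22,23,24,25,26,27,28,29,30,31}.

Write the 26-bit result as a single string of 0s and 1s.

s1 (pos 1,3,5,7,9,11,13,15,17,19,21,23,25,27,29,31): 0⊕0⊕0⊕0⊕0⊕0⊕1⊕1⊕0⊕0⊕1⊕1⊕0⊕1⊕0⊕1 = 0
s2 (pos 2,3,6,7,10,11,14,15,18,19,22,23,26,27,30,31): 1⊕0⊕1⊕0⊕0⊕0⊕1⊕1⊕1⊕0⊕1⊕1⊕0⊕1⊕1⊕1 = 0
s4 (pos 4,5,6,7,12,13,14,15,20,21,22,23,28,29,30,31): 1⊕0⊕1⊕0⊕1⊕1⊕1⊕1⊕0⊕1⊕1⊕1⊕1⊕0⊕1⊕1 = 0
s8 (pos 8,9,10,11,12,13,14,15,24,25,26,27,28,29,30,31): 0⊕0⊕0⊕0⊕1⊕1⊕1⊕1⊕0⊕0⊕0⊕1⊕1⊕0⊕1⊕1 = 0
s16 (pos 16,17,18,19,20,21,22,23,24,25,26,27,28,29,30,31): 0⊕0⊕1⊕0⊕0⊕1⊕1⊕1⊕0⊕0⊕0⊕1⊕1⊕0⊕1⊕1 = 0
Syndrome s16…s1 = 00000 → no error.
Read data bits from positions 3,5,6,7,9,10,11,12,13,14,15,17,18,19,20,21,22,23,24,25,26,27,28,29,30,31: 00100001111010011100011011

00100001111010011100011011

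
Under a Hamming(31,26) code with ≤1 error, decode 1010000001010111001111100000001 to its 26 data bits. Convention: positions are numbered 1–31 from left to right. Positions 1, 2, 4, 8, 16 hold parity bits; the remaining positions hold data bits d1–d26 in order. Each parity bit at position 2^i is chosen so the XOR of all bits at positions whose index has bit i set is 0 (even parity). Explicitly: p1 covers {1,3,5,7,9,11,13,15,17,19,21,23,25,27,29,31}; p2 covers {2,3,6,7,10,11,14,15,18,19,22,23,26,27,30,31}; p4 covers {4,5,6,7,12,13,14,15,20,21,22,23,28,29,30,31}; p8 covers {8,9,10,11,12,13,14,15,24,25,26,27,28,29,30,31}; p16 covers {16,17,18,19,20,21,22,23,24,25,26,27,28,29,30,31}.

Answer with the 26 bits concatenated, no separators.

10000101011001111101000001

s1 (pos 1,3,5,7,9,11,13,15,17,19,21,23,25,27,29,31): 1⊕1⊕0⊕0⊕0⊕0⊕0⊕1⊕0⊕1⊕1⊕1⊕0⊕0⊕0⊕1 = 1
s2 (pos 2,3,6,7,10,11,14,15,18,19,22,23,26,27,30,31): 0⊕1⊕0⊕0⊕1⊕0⊕1⊕1⊕0⊕1⊕1⊕1⊕0⊕0⊕0⊕1 = 0
s4 (pos 4,5,6,7,12,13,14,15,20,21,22,23,28,29,30,31): 0⊕0⊕0⊕0⊕1⊕0⊕1⊕1⊕1⊕1⊕1⊕1⊕0⊕0⊕0⊕1 = 0
s8 (pos 8,9,10,11,12,13,14,15,24,25,26,27,28,29,30,31): 0⊕0⊕1⊕0⊕1⊕0⊕1⊕1⊕0⊕0⊕0⊕0⊕0⊕0⊕0⊕1 = 1
s16 (pos 16,17,18,19,20,21,22,23,24,25,26,27,28,29,30,31): 1⊕0⊕0⊕1⊕1⊕1⊕1⊕1⊕0⊕0⊕0⊕0⊕0⊕0⊕0⊕1 = 1
Syndrome s16…s1 = 11001 → error at position 25.
Flip position 25: 1010000001010111001111100000001 → 1010000001010111001111101000001
Read data bits from positions 3,5,6,7,9,10,11,12,13,14,15,17,18,19,20,21,22,23,24,25,26,27,28,29,30,31: 10000101011001111101000001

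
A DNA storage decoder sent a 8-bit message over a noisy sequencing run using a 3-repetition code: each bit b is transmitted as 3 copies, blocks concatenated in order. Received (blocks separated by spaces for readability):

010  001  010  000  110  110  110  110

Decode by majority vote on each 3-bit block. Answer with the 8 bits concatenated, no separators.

00001111

Block 1 (010): 1 one → 0
Block 2 (001): 1 one → 0
Block 3 (010): 1 one → 0
Block 4 (000): 0 ones → 0
Block 5 (110): 2 ones → 1
Block 6 (110): 2 ones → 1
Block 7 (110): 2 ones → 1
Block 8 (110): 2 ones → 1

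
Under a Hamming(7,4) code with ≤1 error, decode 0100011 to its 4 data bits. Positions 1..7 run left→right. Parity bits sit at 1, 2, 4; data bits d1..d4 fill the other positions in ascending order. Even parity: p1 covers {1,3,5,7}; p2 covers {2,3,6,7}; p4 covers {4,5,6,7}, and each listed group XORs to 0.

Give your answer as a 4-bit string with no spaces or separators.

s1 (pos 1,3,5,7): 0⊕0⊕0⊕1 = 1
s2 (pos 2,3,6,7): 1⊕0⊕1⊕1 = 1
s4 (pos 4,5,6,7): 0⊕0⊕1⊕1 = 0
Syndrome s4…s1 = 011 → error at position 3.
Flip position 3: 0100011 → 0110011
Read data bits from positions 3,5,6,7: 1011

1011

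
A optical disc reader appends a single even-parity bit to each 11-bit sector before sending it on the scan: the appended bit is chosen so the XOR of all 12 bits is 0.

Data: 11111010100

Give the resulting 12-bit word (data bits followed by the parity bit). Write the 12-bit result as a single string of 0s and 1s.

111110101001

XOR of the 11 data bits: 1⊕1⊕1⊕1⊕1⊕0⊕1⊕0⊕1⊕0⊕0 = 1
Parity bit = 1 (so all 12 bits XOR to 0).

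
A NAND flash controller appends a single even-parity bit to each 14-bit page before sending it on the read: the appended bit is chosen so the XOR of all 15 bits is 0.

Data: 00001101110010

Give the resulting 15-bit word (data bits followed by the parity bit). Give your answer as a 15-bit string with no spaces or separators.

000011011100100

XOR of the 14 data bits: 0⊕0⊕0⊕0⊕1⊕1⊕0⊕1⊕1⊕1⊕0⊕0⊕1⊕0 = 0
Parity bit = 0 (so all 15 bits XOR to 0).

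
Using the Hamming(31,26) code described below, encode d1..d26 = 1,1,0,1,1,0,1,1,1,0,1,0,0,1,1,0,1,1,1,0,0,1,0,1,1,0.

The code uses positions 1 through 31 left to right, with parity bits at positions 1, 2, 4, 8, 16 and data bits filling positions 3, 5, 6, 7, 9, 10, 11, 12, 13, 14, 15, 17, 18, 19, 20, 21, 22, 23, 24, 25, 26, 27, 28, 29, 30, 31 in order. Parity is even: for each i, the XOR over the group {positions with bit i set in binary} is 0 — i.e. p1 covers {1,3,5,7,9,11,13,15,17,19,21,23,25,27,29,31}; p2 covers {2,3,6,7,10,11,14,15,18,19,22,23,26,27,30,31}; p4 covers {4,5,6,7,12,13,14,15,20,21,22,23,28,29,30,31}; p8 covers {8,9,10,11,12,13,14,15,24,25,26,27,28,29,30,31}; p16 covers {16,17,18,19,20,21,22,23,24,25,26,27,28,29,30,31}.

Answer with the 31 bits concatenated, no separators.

1110101110111010001101110010110

Place data at non-parity positions: p1 p2 1 p4 1 0 1 p8 1 0 1 1 1 0 1 p16 0 0 1 1 0 1 1 1 0 0 1 0 1 1 0
p1 (pos 1,3,5,7,9,11,13,15,17,19,21,23,25,27,29,31): XOR of data positions = 1⊕1⊕1⊕1⊕1⊕1⊕1⊕0⊕1⊕0⊕1⊕0⊕1⊕1⊕0 = 1
p2 (pos 2,3,6,7,10,11,14,15,18,19,22,23,26,27,30,31): XOR of data positions = 1⊕0⊕1⊕0⊕1⊕0⊕1⊕0⊕1⊕1⊕1⊕0⊕1⊕1⊕0 = 1
p4 (pos 4,5,6,7,12,13,14,15,20,21,22,23,28,29,30,31): XOR of data positions = 1⊕0⊕1⊕1⊕1⊕0⊕1⊕1⊕0⊕1⊕1⊕0⊕1⊕1⊕0 = 0
p8 (pos 8,9,10,11,12,13,14,15,24,25,26,27,28,29,30,31): XOR of data positions = 1⊕0⊕1⊕1⊕1⊕0⊕1⊕1⊕0⊕0⊕1⊕0⊕1⊕1⊕0 = 1
p16 (pos 16,17,18,19,20,21,22,23,24,25,26,27,28,29,30,31): XOR of data positions = 0⊕0⊕1⊕1⊕0⊕1⊕1⊕1⊕0⊕0⊕1⊕0⊕1⊕1⊕0 = 0
Codeword: 1110101110111010001101110010110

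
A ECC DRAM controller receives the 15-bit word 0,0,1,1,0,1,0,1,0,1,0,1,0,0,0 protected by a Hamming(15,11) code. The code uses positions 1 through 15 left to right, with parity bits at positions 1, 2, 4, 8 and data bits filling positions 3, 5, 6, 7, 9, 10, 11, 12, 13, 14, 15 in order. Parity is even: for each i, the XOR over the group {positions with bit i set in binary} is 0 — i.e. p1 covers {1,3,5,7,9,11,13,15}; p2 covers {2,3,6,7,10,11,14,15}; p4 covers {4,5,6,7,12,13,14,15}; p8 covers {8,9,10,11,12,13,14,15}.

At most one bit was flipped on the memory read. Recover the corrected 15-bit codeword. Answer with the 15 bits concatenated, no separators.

001101010101001

s1 (pos 1,3,5,7,9,11,13,15): 0⊕1⊕0⊕0⊕0⊕0⊕0⊕0 = 1
s2 (pos 2,3,6,7,10,11,14,15): 0⊕1⊕1⊕0⊕1⊕0⊕0⊕0 = 1
s4 (pos 4,5,6,7,12,13,14,15): 1⊕0⊕1⊕0⊕1⊕0⊕0⊕0 = 1
s8 (pos 8,9,10,11,12,13,14,15): 1⊕0⊕1⊕0⊕1⊕0⊕0⊕0 = 1
Syndrome s8…s1 = 1111 → error at position 15.
Flip position 15: 001101010101000 → 001101010101001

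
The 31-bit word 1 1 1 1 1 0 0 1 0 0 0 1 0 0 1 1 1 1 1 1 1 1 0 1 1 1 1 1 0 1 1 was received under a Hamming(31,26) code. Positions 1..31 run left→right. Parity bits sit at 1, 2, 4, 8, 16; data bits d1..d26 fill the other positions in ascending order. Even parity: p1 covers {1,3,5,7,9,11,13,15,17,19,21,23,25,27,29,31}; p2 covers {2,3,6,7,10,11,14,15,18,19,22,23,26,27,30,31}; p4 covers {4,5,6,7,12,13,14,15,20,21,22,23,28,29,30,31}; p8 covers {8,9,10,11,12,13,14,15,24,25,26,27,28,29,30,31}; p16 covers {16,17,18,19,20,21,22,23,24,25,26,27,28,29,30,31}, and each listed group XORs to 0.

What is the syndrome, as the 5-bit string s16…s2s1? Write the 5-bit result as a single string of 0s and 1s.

00000

s1 (pos 1,3,5,7,9,11,13,15,17,19,21,23,25,27,29,31): 1⊕1⊕1⊕0⊕0⊕0⊕0⊕1⊕1⊕1⊕1⊕0⊕1⊕1⊕0⊕1 = 0
s2 (pos 2,3,6,7,10,11,14,15,18,19,22,23,26,27,30,31): 1⊕1⊕0⊕0⊕0⊕0⊕0⊕1⊕1⊕1⊕1⊕0⊕1⊕1⊕1⊕1 = 0
s4 (pos 4,5,6,7,12,13,14,15,20,21,22,23,28,29,30,31): 1⊕1⊕0⊕0⊕1⊕0⊕0⊕1⊕1⊕1⊕1⊕0⊕1⊕0⊕1⊕1 = 0
s8 (pos 8,9,10,11,12,13,14,15,24,25,26,27,28,29,30,31): 1⊕0⊕0⊕0⊕1⊕0⊕0⊕1⊕1⊕1⊕1⊕1⊕1⊕0⊕1⊕1 = 0
s16 (pos 16,17,18,19,20,21,22,23,24,25,26,27,28,29,30,31): 1⊕1⊕1⊕1⊕1⊕1⊕1⊕0⊕1⊕1⊕1⊕1⊕1⊕0⊕1⊕1 = 0
Syndrome s16…s1 = 00000 → no error.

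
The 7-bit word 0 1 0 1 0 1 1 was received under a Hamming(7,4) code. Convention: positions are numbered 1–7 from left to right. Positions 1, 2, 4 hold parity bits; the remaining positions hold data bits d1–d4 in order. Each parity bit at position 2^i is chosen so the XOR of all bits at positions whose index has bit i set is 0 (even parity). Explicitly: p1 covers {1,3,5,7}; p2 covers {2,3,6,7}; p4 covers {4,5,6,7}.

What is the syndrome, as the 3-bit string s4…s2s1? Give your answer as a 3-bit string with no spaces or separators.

s1 (pos 1,3,5,7): 0⊕0⊕0⊕1 = 1
s2 (pos 2,3,6,7): 1⊕0⊕1⊕1 = 1
s4 (pos 4,5,6,7): 1⊕0⊕1⊕1 = 1
Syndrome s4…s1 = 111 → error at position 7.

111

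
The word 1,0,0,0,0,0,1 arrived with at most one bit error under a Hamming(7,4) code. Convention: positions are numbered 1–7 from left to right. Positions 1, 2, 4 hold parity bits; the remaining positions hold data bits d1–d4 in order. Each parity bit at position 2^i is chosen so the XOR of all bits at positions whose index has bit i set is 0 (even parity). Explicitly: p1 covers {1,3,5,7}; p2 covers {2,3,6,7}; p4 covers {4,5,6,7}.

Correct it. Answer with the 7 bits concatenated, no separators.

s1 (pos 1,3,5,7): 1⊕0⊕0⊕1 = 0
s2 (pos 2,3,6,7): 0⊕0⊕0⊕1 = 1
s4 (pos 4,5,6,7): 0⊕0⊕0⊕1 = 1
Syndrome s4…s1 = 110 → error at position 6.
Flip position 6: 1000001 → 1000011

1000011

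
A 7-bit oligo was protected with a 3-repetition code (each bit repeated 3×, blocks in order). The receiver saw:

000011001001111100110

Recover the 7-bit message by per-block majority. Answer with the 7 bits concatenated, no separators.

Block 1 (000): 0 ones → 0
Block 2 (011): 2 ones → 1
Block 3 (001): 1 one → 0
Block 4 (001): 1 one → 0
Block 5 (111): 3 ones → 1
Block 6 (100): 1 one → 0
Block 7 (110): 2 ones → 1

0100101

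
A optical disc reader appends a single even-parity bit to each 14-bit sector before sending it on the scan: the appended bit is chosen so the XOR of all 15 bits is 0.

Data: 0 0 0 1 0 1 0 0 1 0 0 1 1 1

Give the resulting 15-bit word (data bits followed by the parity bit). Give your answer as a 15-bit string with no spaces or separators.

000101001001110

XOR of the 14 data bits: 0⊕0⊕0⊕1⊕0⊕1⊕0⊕0⊕1⊕0⊕0⊕1⊕1⊕1 = 0
Parity bit = 0 (so all 15 bits XOR to 0).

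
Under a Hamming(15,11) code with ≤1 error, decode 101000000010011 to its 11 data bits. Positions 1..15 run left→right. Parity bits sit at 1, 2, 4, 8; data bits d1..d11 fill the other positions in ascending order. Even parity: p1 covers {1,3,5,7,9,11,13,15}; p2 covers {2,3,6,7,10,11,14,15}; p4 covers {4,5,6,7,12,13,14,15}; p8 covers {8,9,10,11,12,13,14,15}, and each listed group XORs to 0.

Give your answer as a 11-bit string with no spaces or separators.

10000010011

s1 (pos 1,3,5,7,9,11,13,15): 1⊕1⊕0⊕0⊕0⊕1⊕0⊕1 = 0
s2 (pos 2,3,6,7,10,11,14,15): 0⊕1⊕0⊕0⊕0⊕1⊕1⊕1 = 0
s4 (pos 4,5,6,7,12,13,14,15): 0⊕0⊕0⊕0⊕0⊕0⊕1⊕1 = 0
s8 (pos 8,9,10,11,12,13,14,15): 0⊕0⊕0⊕1⊕0⊕0⊕1⊕1 = 1
Syndrome s8…s1 = 1000 → error at position 8.
Flip position 8: 101000000010011 → 101000010010011
Read data bits from positions 3,5,6,7,9,10,11,12,13,14,15: 10000010011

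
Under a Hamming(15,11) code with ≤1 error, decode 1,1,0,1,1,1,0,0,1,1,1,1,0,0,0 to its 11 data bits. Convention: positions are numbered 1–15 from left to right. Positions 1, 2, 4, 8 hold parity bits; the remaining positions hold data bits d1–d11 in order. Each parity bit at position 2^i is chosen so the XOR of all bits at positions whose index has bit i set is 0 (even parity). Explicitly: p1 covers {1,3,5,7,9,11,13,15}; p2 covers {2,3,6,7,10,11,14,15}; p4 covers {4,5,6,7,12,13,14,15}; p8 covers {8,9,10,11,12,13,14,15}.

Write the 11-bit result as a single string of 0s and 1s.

s1 (pos 1,3,5,7,9,11,13,15): 1⊕0⊕1⊕0⊕1⊕1⊕0⊕0 = 0
s2 (pos 2,3,6,7,10,11,14,15): 1⊕0⊕1⊕0⊕1⊕1⊕0⊕0 = 0
s4 (pos 4,5,6,7,12,13,14,15): 1⊕1⊕1⊕0⊕1⊕0⊕0⊕0 = 0
s8 (pos 8,9,10,11,12,13,14,15): 0⊕1⊕1⊕1⊕1⊕0⊕0⊕0 = 0
Syndrome s8…s1 = 0000 → no error.
Read data bits from positions 3,5,6,7,9,10,11,12,13,14,15: 01101111000

01101111000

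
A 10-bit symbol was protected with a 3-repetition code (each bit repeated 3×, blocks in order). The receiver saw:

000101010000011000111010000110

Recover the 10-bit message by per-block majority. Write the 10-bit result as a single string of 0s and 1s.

Block 1 (000): 0 ones → 0
Block 2 (101): 2 ones → 1
Block 3 (010): 1 one → 0
Block 4 (000): 0 ones → 0
Block 5 (011): 2 ones → 1
Block 6 (000): 0 ones → 0
Block 7 (111): 3 ones → 1
Block 8 (010): 1 one → 0
Block 9 (000): 0 ones → 0
Block 10 (110): 2 ones → 1

0100101001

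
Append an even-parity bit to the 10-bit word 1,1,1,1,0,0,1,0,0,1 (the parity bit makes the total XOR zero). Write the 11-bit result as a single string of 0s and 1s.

11110010010

XOR of the 10 data bits: 1⊕1⊕1⊕1⊕0⊕0⊕1⊕0⊕0⊕1 = 0
Parity bit = 0 (so all 11 bits XOR to 0).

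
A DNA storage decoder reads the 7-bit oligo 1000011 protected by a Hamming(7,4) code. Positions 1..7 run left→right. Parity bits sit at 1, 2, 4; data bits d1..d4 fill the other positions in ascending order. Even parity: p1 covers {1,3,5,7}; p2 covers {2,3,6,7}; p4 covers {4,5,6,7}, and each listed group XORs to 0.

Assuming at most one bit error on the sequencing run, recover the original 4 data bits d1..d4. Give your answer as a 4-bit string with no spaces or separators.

s1 (pos 1,3,5,7): 1⊕0⊕0⊕1 = 0
s2 (pos 2,3,6,7): 0⊕0⊕1⊕1 = 0
s4 (pos 4,5,6,7): 0⊕0⊕1⊕1 = 0
Syndrome s4…s1 = 000 → no error.
Read data bits from positions 3,5,6,7: 0011

0011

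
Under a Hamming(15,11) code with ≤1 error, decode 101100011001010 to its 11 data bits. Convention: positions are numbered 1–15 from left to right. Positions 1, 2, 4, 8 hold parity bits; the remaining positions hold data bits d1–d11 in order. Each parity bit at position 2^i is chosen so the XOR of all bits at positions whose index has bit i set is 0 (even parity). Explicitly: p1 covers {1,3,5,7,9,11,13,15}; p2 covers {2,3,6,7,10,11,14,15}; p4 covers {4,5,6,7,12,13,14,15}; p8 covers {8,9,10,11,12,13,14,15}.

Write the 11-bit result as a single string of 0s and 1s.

11001001010

s1 (pos 1,3,5,7,9,11,13,15): 1⊕1⊕0⊕0⊕1⊕0⊕0⊕0 = 1
s2 (pos 2,3,6,7,10,11,14,15): 0⊕1⊕0⊕0⊕0⊕0⊕1⊕0 = 0
s4 (pos 4,5,6,7,12,13,14,15): 1⊕0⊕0⊕0⊕1⊕0⊕1⊕0 = 1
s8 (pos 8,9,10,11,12,13,14,15): 1⊕1⊕0⊕0⊕1⊕0⊕1⊕0 = 0
Syndrome s8…s1 = 0101 → error at position 5.
Flip position 5: 101100011001010 → 101110011001010
Read data bits from positions 3,5,6,7,9,10,11,12,13,14,15: 11001001010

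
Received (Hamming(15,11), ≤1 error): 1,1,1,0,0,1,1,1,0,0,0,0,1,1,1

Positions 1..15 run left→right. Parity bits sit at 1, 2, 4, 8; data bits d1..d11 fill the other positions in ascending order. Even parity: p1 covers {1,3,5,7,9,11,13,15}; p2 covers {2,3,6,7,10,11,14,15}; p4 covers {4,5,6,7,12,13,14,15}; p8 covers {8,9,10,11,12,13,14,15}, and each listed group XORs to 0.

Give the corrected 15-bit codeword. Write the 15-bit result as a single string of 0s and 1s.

s1 (pos 1,3,5,7,9,11,13,15): 1⊕1⊕0⊕1⊕0⊕0⊕1⊕1 = 1
s2 (pos 2,3,6,7,10,11,14,15): 1⊕1⊕1⊕1⊕0⊕0⊕1⊕1 = 0
s4 (pos 4,5,6,7,12,13,14,15): 0⊕0⊕1⊕1⊕0⊕1⊕1⊕1 = 1
s8 (pos 8,9,10,11,12,13,14,15): 1⊕0⊕0⊕0⊕0⊕1⊕1⊕1 = 0
Syndrome s8…s1 = 0101 → error at position 5.
Flip position 5: 111001110000111 → 111011110000111

111011110000111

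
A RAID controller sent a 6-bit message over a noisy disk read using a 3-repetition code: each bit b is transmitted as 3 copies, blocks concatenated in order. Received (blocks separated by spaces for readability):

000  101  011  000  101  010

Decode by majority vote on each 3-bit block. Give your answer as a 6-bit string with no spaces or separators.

Block 1 (000): 0 ones → 0
Block 2 (101): 2 ones → 1
Block 3 (011): 2 ones → 1
Block 4 (000): 0 ones → 0
Block 5 (101): 2 ones → 1
Block 6 (010): 1 one → 0

011010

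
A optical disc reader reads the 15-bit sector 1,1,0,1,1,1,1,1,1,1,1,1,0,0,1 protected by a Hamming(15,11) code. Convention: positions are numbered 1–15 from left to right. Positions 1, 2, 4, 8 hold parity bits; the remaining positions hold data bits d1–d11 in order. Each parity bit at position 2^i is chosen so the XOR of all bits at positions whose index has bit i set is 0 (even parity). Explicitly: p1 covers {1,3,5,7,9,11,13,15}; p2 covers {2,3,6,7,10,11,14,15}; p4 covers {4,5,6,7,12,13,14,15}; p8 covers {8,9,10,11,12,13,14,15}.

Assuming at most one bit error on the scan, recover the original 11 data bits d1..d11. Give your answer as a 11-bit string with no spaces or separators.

s1 (pos 1,3,5,7,9,11,13,15): 1⊕0⊕1⊕1⊕1⊕1⊕0⊕1 = 0
s2 (pos 2,3,6,7,10,11,14,15): 1⊕0⊕1⊕1⊕1⊕1⊕0⊕1 = 0
s4 (pos 4,5,6,7,12,13,14,15): 1⊕1⊕1⊕1⊕1⊕0⊕0⊕1 = 0
s8 (pos 8,9,10,11,12,13,14,15): 1⊕1⊕1⊕1⊕1⊕0⊕0⊕1 = 0
Syndrome s8…s1 = 0000 → no error.
Read data bits from positions 3,5,6,7,9,10,11,12,13,14,15: 01111111001

01111111001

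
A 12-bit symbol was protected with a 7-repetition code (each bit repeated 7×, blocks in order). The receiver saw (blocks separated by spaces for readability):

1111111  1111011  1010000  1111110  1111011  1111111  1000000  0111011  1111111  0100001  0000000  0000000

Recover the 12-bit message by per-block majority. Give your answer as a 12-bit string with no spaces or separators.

110111011000

Block 1 (1111111): 7 ones → 1
Block 2 (1111011): 6 ones → 1
Block 3 (1010000): 2 ones → 0
Block 4 (1111110): 6 ones → 1
Block 5 (1111011): 6 ones → 1
Block 6 (1111111): 7 ones → 1
Block 7 (1000000): 1 one → 0
Block 8 (0111011): 5 ones → 1
Block 9 (1111111): 7 ones → 1
Block 10 (0100001): 2 ones → 0
Block 11 (0000000): 0 ones → 0
Block 12 (0000000): 0 ones → 0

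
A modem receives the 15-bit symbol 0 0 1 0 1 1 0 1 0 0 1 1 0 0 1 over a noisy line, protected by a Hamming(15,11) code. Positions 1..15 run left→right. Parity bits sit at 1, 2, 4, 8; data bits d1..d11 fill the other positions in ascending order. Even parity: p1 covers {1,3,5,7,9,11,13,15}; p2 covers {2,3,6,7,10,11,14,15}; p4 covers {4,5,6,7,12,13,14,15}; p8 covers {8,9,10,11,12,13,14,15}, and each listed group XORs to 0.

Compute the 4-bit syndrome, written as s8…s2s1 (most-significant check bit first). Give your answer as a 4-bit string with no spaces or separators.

0000

s1 (pos 1,3,5,7,9,11,13,15): 0⊕1⊕1⊕0⊕0⊕1⊕0⊕1 = 0
s2 (pos 2,3,6,7,10,11,14,15): 0⊕1⊕1⊕0⊕0⊕1⊕0⊕1 = 0
s4 (pos 4,5,6,7,12,13,14,15): 0⊕1⊕1⊕0⊕1⊕0⊕0⊕1 = 0
s8 (pos 8,9,10,11,12,13,14,15): 1⊕0⊕0⊕1⊕1⊕0⊕0⊕1 = 0
Syndrome s8…s1 = 0000 → no error.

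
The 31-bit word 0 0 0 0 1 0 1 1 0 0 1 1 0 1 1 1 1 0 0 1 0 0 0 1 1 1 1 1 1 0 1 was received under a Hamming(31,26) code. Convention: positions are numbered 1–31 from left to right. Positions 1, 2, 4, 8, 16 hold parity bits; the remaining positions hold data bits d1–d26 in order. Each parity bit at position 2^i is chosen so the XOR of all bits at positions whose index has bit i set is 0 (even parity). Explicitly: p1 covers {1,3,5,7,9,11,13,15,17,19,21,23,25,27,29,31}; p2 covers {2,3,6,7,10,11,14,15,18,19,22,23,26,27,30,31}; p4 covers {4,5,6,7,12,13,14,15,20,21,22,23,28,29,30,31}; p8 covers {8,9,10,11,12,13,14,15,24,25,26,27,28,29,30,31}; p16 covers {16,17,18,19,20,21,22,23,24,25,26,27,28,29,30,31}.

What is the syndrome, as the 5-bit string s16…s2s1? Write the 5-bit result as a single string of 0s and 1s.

00111

s1 (pos 1,3,5,7,9,11,13,15,17,19,21,23,25,27,29,31): 0⊕0⊕1⊕1⊕0⊕1⊕0⊕1⊕1⊕0⊕0⊕0⊕1⊕1⊕1⊕1 = 1
s2 (pos 2,3,6,7,10,11,14,15,18,19,22,23,26,27,30,31): 0⊕0⊕0⊕1⊕0⊕1⊕1⊕1⊕0⊕0⊕0⊕0⊕1⊕1⊕0⊕1 = 1
s4 (pos 4,5,6,7,12,13,14,15,20,21,22,23,28,29,30,31): 0⊕1⊕0⊕1⊕1⊕0⊕1⊕1⊕1⊕0⊕0⊕0⊕1⊕1⊕0⊕1 = 1
s8 (pos 8,9,10,11,12,13,14,15,24,25,26,27,28,29,30,31): 1⊕0⊕0⊕1⊕1⊕0⊕1⊕1⊕1⊕1⊕1⊕1⊕1⊕1⊕0⊕1 = 0
s16 (pos 16,17,18,19,20,21,22,23,24,25,26,27,28,29,30,31): 1⊕1⊕0⊕0⊕1⊕0⊕0⊕0⊕1⊕1⊕1⊕1⊕1⊕1⊕0⊕1 = 0
Syndrome s16…s1 = 00111 → error at position 7.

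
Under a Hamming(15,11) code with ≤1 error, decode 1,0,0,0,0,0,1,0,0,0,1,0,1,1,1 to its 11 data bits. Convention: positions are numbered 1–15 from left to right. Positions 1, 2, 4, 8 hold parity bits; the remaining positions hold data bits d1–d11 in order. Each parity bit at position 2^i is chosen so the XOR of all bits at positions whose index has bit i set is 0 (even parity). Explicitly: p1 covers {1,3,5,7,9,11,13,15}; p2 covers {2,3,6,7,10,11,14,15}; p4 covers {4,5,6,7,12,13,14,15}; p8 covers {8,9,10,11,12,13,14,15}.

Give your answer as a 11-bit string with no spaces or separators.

00010010111

s1 (pos 1,3,5,7,9,11,13,15): 1⊕0⊕0⊕1⊕0⊕1⊕1⊕1 = 1
s2 (pos 2,3,6,7,10,11,14,15): 0⊕0⊕0⊕1⊕0⊕1⊕1⊕1 = 0
s4 (pos 4,5,6,7,12,13,14,15): 0⊕0⊕0⊕1⊕0⊕1⊕1⊕1 = 0
s8 (pos 8,9,10,11,12,13,14,15): 0⊕0⊕0⊕1⊕0⊕1⊕1⊕1 = 0
Syndrome s8…s1 = 0001 → error at position 1.
Flip position 1: 100000100010111 → 000000100010111
Read data bits from positions 3,5,6,7,9,10,11,12,13,14,15: 00010010111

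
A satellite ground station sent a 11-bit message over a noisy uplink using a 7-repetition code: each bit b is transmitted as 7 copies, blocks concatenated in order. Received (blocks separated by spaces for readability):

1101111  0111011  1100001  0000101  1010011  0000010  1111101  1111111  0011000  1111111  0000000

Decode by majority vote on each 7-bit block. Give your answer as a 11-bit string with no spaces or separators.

11001011010

Block 1 (1101111): 6 ones → 1
Block 2 (0111011): 5 ones → 1
Block 3 (1100001): 3 ones → 0
Block 4 (0000101): 2 ones → 0
Block 5 (1010011): 4 ones → 1
Block 6 (0000010): 1 one → 0
Block 7 (1111101): 6 ones → 1
Block 8 (1111111): 7 ones → 1
Block 9 (0011000): 2 ones → 0
Block 10 (1111111): 7 ones → 1
Block 11 (0000000): 0 ones → 0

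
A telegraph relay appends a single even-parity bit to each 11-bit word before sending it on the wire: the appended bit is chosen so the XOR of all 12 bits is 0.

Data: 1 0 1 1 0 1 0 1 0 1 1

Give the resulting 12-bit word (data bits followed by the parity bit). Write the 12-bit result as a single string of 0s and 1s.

XOR of the 11 data bits: 1⊕0⊕1⊕1⊕0⊕1⊕0⊕1⊕0⊕1⊕1 = 1
Parity bit = 1 (so all 12 bits XOR to 0).

101101010111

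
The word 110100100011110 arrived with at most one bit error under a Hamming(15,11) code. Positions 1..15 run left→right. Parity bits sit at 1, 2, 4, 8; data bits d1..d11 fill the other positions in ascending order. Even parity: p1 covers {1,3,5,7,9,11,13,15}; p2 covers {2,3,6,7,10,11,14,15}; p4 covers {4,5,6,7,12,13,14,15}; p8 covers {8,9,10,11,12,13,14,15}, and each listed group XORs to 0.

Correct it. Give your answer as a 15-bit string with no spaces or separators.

110000100011110

s1 (pos 1,3,5,7,9,11,13,15): 1⊕0⊕0⊕1⊕0⊕1⊕1⊕0 = 0
s2 (pos 2,3,6,7,10,11,14,15): 1⊕0⊕0⊕1⊕0⊕1⊕1⊕0 = 0
s4 (pos 4,5,6,7,12,13,14,15): 1⊕0⊕0⊕1⊕1⊕1⊕1⊕0 = 1
s8 (pos 8,9,10,11,12,13,14,15): 0⊕0⊕0⊕1⊕1⊕1⊕1⊕0 = 0
Syndrome s8…s1 = 0100 → error at position 4.
Flip position 4: 110100100011110 → 110000100011110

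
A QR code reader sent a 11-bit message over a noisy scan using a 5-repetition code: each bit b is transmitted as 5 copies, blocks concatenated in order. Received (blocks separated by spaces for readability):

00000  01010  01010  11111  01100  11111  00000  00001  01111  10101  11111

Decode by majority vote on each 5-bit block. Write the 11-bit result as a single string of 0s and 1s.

Block 1 (00000): 0 ones → 0
Block 2 (01010): 2 ones → 0
Block 3 (01010): 2 ones → 0
Block 4 (11111): 5 ones → 1
Block 5 (01100): 2 ones → 0
Block 6 (11111): 5 ones → 1
Block 7 (00000): 0 ones → 0
Block 8 (00001): 1 one → 0
Block 9 (01111): 4 ones → 1
Block 10 (10101): 3 ones → 1
Block 11 (11111): 5 ones → 1

00010100111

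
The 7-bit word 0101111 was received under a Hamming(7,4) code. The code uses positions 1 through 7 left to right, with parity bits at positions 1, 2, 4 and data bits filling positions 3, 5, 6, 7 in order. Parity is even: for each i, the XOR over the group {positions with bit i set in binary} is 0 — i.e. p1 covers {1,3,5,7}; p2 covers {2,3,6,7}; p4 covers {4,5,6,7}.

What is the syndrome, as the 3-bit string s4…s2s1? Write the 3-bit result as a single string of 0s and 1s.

s1 (pos 1,3,5,7): 0⊕0⊕1⊕1 = 0
s2 (pos 2,3,6,7): 1⊕0⊕1⊕1 = 1
s4 (pos 4,5,6,7): 1⊕1⊕1⊕1 = 0
Syndrome s4…s1 = 010 → error at position 2.

010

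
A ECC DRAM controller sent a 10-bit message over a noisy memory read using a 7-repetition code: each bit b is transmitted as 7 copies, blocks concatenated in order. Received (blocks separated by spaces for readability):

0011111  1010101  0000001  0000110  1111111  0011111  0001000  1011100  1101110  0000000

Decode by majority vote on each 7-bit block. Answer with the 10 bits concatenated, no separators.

Block 1 (0011111): 5 ones → 1
Block 2 (1010101): 4 ones → 1
Block 3 (0000001): 1 one → 0
Block 4 (0000110): 2 ones → 0
Block 5 (1111111): 7 ones → 1
Block 6 (0011111): 5 ones → 1
Block 7 (0001000): 1 one → 0
Block 8 (1011100): 4 ones → 1
Block 9 (1101110): 5 ones → 1
Block 10 (0000000): 0 ones → 0

1100110110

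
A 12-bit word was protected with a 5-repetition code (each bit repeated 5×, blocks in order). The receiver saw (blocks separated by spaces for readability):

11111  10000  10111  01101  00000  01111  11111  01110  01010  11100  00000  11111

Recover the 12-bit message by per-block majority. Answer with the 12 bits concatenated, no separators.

Block 1 (11111): 5 ones → 1
Block 2 (10000): 1 one → 0
Block 3 (10111): 4 ones → 1
Block 4 (01101): 3 ones → 1
Block 5 (00000): 0 ones → 0
Block 6 (01111): 4 ones → 1
Block 7 (11111): 5 ones → 1
Block 8 (01110): 3 ones → 1
Block 9 (01010): 2 ones → 0
Block 10 (11100): 3 ones → 1
Block 11 (00000): 0 ones → 0
Block 12 (11111): 5 ones → 1

101101110101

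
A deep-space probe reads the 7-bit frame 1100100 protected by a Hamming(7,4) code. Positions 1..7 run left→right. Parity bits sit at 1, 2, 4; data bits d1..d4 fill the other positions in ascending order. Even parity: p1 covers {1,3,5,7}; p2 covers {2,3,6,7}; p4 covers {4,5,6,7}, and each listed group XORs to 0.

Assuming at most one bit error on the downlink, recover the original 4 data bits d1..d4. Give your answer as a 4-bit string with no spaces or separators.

s1 (pos 1,3,5,7): 1⊕0⊕1⊕0 = 0
s2 (pos 2,3,6,7): 1⊕0⊕0⊕0 = 1
s4 (pos 4,5,6,7): 0⊕1⊕0⊕0 = 1
Syndrome s4…s1 = 110 → error at position 6.
Flip position 6: 1100100 → 1100110
Read data bits from positions 3,5,6,7: 0110

0110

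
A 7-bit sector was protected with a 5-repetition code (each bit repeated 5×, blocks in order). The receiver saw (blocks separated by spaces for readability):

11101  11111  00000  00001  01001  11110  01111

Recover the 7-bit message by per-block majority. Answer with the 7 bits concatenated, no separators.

1100011

Block 1 (11101): 4 ones → 1
Block 2 (11111): 5 ones → 1
Block 3 (00000): 0 ones → 0
Block 4 (00001): 1 one → 0
Block 5 (01001): 2 ones → 0
Block 6 (11110): 4 ones → 1
Block 7 (01111): 4 ones → 1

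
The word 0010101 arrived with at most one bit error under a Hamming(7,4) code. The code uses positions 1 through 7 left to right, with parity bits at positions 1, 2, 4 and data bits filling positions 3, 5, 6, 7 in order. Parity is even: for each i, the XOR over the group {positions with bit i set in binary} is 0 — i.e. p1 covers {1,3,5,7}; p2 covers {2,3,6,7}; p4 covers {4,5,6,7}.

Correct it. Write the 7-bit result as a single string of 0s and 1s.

1010101

s1 (pos 1,3,5,7): 0⊕1⊕1⊕1 = 1
s2 (pos 2,3,6,7): 0⊕1⊕0⊕1 = 0
s4 (pos 4,5,6,7): 0⊕1⊕0⊕1 = 0
Syndrome s4…s1 = 001 → error at position 1.
Flip position 1: 0010101 → 1010101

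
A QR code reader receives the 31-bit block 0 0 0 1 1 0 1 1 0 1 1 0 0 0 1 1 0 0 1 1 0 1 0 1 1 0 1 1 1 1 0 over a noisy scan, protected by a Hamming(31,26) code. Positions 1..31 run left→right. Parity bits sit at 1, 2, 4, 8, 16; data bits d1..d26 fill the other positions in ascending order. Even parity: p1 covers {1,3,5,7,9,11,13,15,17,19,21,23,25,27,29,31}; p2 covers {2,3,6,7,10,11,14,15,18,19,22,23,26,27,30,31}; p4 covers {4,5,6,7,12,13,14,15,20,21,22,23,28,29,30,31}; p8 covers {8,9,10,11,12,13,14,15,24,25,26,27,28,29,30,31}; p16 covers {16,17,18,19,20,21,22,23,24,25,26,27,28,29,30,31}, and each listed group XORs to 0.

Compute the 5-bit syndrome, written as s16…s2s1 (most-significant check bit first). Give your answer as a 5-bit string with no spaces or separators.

00100

s1 (pos 1,3,5,7,9,11,13,15,17,19,21,23,25,27,29,31): 0⊕0⊕1⊕1⊕0⊕1⊕0⊕1⊕0⊕1⊕0⊕0⊕1⊕1⊕1⊕0 = 0
s2 (pos 2,3,6,7,10,11,14,15,18,19,22,23,26,27,30,31): 0⊕0⊕0⊕1⊕1⊕1⊕0⊕1⊕0⊕1⊕1⊕0⊕0⊕1⊕1⊕0 = 0
s4 (pos 4,5,6,7,12,13,14,15,20,21,22,23,28,29,30,31): 1⊕1⊕0⊕1⊕0⊕0⊕0⊕1⊕1⊕0⊕1⊕0⊕1⊕1⊕1⊕0 = 1
s8 (pos 8,9,10,11,12,13,14,15,24,25,26,27,28,29,30,31): 1⊕0⊕1⊕1⊕0⊕0⊕0⊕1⊕1⊕1⊕0⊕1⊕1⊕1⊕1⊕0 = 0
s16 (pos 16,17,18,19,20,21,22,23,24,25,26,27,28,29,30,31): 1⊕0⊕0⊕1⊕1⊕0⊕1⊕0⊕1⊕1⊕0⊕1⊕1⊕1⊕1⊕0 = 0
Syndrome s16…s1 = 00100 → error at position 4.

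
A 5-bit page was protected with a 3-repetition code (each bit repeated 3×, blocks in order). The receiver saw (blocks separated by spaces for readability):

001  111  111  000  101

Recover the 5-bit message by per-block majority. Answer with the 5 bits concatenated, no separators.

Block 1 (001): 1 one → 0
Block 2 (111): 3 ones → 1
Block 3 (111): 3 ones → 1
Block 4 (000): 0 ones → 0
Block 5 (101): 2 ones → 1

01101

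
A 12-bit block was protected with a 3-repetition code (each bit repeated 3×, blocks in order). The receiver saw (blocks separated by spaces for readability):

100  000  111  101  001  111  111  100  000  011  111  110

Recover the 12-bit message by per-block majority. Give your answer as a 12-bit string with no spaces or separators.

Block 1 (100): 1 one → 0
Block 2 (000): 0 ones → 0
Block 3 (111): 3 ones → 1
Block 4 (101): 2 ones → 1
Block 5 (001): 1 one → 0
Block 6 (111): 3 ones → 1
Block 7 (111): 3 ones → 1
Block 8 (100): 1 one → 0
Block 9 (000): 0 ones → 0
Block 10 (011): 2 ones → 1
Block 11 (111): 3 ones → 1
Block 12 (110): 2 ones → 1

001101100111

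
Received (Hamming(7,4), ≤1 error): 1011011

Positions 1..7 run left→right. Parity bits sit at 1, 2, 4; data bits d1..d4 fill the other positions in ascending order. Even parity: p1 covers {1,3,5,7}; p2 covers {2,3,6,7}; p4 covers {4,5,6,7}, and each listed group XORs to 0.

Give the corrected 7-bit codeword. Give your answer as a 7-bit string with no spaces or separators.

1011010

s1 (pos 1,3,5,7): 1⊕1⊕0⊕1 = 1
s2 (pos 2,3,6,7): 0⊕1⊕1⊕1 = 1
s4 (pos 4,5,6,7): 1⊕0⊕1⊕1 = 1
Syndrome s4…s1 = 111 → error at position 7.
Flip position 7: 1011011 → 1011010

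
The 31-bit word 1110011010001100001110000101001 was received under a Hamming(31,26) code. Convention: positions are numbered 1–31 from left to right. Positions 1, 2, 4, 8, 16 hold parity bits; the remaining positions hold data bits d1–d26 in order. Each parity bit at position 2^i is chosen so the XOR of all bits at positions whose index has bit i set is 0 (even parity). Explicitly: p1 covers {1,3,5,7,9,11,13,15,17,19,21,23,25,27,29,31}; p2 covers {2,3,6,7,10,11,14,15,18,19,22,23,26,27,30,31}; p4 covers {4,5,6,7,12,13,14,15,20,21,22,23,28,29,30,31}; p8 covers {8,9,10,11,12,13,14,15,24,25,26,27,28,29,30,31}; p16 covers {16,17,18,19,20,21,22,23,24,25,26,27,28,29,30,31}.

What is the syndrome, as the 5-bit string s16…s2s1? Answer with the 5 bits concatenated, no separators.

00000

s1 (pos 1,3,5,7,9,11,13,15,17,19,21,23,25,27,29,31): 1⊕1⊕0⊕1⊕1⊕0⊕1⊕0⊕0⊕1⊕1⊕0⊕0⊕0⊕0⊕1 = 0
s2 (pos 2,3,6,7,10,11,14,15,18,19,22,23,26,27,30,31): 1⊕1⊕1⊕1⊕0⊕0⊕1⊕0⊕0⊕1⊕0⊕0⊕1⊕0⊕0⊕1 = 0
s4 (pos 4,5,6,7,12,13,14,15,20,21,22,23,28,29,30,31): 0⊕0⊕1⊕1⊕0⊕1⊕1⊕0⊕1⊕1⊕0⊕0⊕1⊕0⊕0⊕1 = 0
s8 (pos 8,9,10,11,12,13,14,15,24,25,26,27,28,29,30,31): 0⊕1⊕0⊕0⊕0⊕1⊕1⊕0⊕0⊕0⊕1⊕0⊕1⊕0⊕0⊕1 = 0
s16 (pos 16,17,18,19,20,21,22,23,24,25,26,27,28,29,30,31): 0⊕0⊕0⊕1⊕1⊕1⊕0⊕0⊕0⊕0⊕1⊕0⊕1⊕0⊕0⊕1 = 0
Syndrome s16…s1 = 00000 → no error.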